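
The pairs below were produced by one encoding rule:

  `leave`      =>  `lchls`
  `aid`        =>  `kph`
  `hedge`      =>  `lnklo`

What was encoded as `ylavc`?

The output letters match the input read backwards, each shifted +7: leave reversed is evael. Two steps: reverse the string, then apply a Caesar shift of +7.
Reversing it on ylavc: shift back: y−7=r, l−7=e, a−7=t, v−7=o, c−7=v → retov; then reverse → voter.

voter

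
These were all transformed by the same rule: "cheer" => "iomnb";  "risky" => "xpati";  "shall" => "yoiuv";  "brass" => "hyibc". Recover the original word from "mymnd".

Letter i (0-indexed) is shifted by i+6, so successive shifts are 6, 7, 8, ….
Decoding mymnd: m−6=g, y−7=r, m−8=e, n−9=e, d−10=t.

greet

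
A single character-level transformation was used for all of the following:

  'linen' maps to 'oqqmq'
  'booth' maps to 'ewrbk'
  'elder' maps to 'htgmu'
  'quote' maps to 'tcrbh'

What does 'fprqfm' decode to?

A repeating key of period 2 is used — shifts +3, +8 over and over.
Decoding fprqfm: f−3=c, p−8=h, r−3=o, q−8=i, f−3=c, m−8=e.

choice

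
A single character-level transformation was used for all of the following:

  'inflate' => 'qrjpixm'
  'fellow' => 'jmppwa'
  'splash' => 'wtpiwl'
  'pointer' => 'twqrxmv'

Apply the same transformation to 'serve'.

The shift depends on letter class: consonant n→r is +4, but vowel i→q is +8. Vowels shift forward by 8 and consonants shift forward by 4.
On serve: s(cons)+4=w, e(vowel)+8=m, r(cons)+4=v, v(cons)+4=z, e(vowel)+8=m.

wmvzm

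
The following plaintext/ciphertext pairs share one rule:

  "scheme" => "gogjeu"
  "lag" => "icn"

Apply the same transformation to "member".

The output letters match the input read backwards, each shifted +2: scheme reversed is emehcs. Read the word backwards and shift each letter +2.
Applying it to member: reverse → rebmem; then shift: r+2=t, e+2=g, b+2=d, m+2=o, e+2=g, m+2=o.

tgdogo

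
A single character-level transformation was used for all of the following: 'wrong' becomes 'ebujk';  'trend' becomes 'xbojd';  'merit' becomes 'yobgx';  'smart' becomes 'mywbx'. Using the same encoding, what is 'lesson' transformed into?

nommuj

Treating letters as 0–25, the rule is x ↦ 11x + 22 (mod 26).
For lesson: l(11)→11·11+22≡13=n; e(4)→11·4+22≡14=o; s(18)→11·18+22≡12=m; s(18)→11·18+22≡12=m; o(14)→11·14+22≡20=u; n(13)→11·13+22≡9=j (all mod 26).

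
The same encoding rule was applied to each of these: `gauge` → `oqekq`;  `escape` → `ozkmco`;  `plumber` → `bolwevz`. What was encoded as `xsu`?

The output letters match the input read backwards, each shifted +10: gauge reversed is eguag. The word is reversed, then every letter is shifted forward by 10.
Undoing it on xsu: shift back: x−10=n, s−10=i, u−10=k → nik; then reverse → kin.

kin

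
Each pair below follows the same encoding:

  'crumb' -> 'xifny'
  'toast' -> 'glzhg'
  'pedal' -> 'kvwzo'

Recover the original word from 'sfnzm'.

human

Each pair mirrors across the alphabet (c↔x, r↔i, u↔f): positions sum to 25. Letters are reflected about the middle of the alphabet (position → 25−position): Atbash.
Undoing it on sfnzm: s↔h, f↔u, n↔m, z↔a, m↔n.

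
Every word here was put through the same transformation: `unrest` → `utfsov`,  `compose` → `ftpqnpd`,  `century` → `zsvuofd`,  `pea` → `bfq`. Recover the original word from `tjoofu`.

tennis

The output letters match the input read backwards, each shifted +1: unrest reversed is tsernu. The word is reversed, then every letter is shifted forward by 1.
Decoding tjoofu: shift back: t−1=s, j−1=i, o−1=n, o−1=n, f−1=e, u−1=t → sinnet; then reverse → tennis.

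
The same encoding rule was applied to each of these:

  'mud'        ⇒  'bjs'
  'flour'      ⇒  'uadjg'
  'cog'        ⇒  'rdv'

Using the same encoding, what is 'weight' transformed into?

It's a constant shift of +15 (ROT15).
For weight: w+15=l, e+15=t, i+15=x, g+15=v, h+15=w, t+15=i.

ltxvwi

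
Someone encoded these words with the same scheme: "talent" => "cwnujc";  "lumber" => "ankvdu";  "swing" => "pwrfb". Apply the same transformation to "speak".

The output letters match the input read backwards, each shifted +9: talent reversed is tnelat. Read the word backwards and shift each letter +9.
On speak: reverse → kaeps; then shift: k+9=t, a+9=j, e+9=n, p+9=y, s+9=b.

tjnyb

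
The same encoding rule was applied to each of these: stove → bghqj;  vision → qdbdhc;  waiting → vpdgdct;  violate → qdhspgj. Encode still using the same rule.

bgdss

s(18)→b(1) and t(19)→g(6) fit y≡5x+15 (mod 26); the inverse of 5 mod 26 is 21. This is an affine cipher: with a=0,…,z=25, each position x becomes (5x+15) mod 26.
For still: s(18)→5·18+15≡1=b; t(19)→5·19+15≡6=g; i(8)→5·8+15≡3=d; l(11)→5·11+15≡18=s; l(11)→5·11+15≡18=s (all mod 26).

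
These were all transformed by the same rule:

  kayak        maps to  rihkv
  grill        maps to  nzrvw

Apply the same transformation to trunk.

Letter i (0-indexed) is shifted by i+7, so successive shifts are 7, 8, 9, ….
On trunk: t+7=a, r+8=z, u+9=d, n+10=x, k+11=v.

azdxv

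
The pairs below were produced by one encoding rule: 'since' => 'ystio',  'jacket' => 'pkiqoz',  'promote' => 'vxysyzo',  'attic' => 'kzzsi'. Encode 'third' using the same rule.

Vowels shift forward by 10 and consonants shift forward by 6.
On third: t(cons)+6=z, h(cons)+6=n, i(vowel)+10=s, r(cons)+6=x, d(cons)+6=j.

znsxj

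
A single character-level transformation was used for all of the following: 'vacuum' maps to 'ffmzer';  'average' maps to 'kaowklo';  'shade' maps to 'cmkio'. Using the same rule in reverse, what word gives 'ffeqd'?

vault

The shifts repeat in a cycle of length 2: positions 0,1,… shift by +10, +5, then the pattern repeats.
Reversing it on ffeqd: f−10=v, f−5=a, e−10=u, q−5=l, d−10=t.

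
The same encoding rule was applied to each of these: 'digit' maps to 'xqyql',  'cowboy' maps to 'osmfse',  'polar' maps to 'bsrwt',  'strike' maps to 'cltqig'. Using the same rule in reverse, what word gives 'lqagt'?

timer

d(3)→x(23) and i(8)→q(16) fit y≡9x+22 (mod 26); the inverse of 9 mod 26 is 3. This is an affine cipher: with a=0,…,z=25, each position x becomes (9x+22) mod 26.
Decoding lqagt: l(11)→3·(11−22)≡19=t; q(16)→3·(16−22)≡8=i; a(0)→3·(0−22)≡12=m; g(6)→3·(6−22)≡4=e; t(19)→3·(19−22)≡17=r (all mod 26).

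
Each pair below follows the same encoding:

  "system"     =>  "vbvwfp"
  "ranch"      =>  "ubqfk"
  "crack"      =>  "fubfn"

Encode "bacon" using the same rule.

ebfpq

The shift depends on letter class: consonant s→v is +3, but vowel e→f is +1. Vowels shift forward by 1 and consonants shift forward by 3.
On bacon: b(cons)+3=e, a(vowel)+1=b, c(cons)+3=f, o(vowel)+1=p, n(cons)+3=q.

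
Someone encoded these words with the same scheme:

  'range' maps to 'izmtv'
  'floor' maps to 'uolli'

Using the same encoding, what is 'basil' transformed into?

Each pair mirrors across the alphabet (r↔i, a↔z, n↔m): positions sum to 25. Each letter is replaced by its mirror in the alphabet: a↔z, b↔y, c↔x, and so on (the Atbash cipher).
Applying it to basil: b↔y, a↔z, s↔h, i↔r, l↔o.

yzhro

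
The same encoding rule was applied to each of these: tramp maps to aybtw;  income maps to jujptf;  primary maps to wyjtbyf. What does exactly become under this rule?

The shift depends on letter class: consonant t→a is +7, but vowel a→b is +1. Two shifts are in play — +1 for a/e/i/o/u, +7 for every other letter.
Applying it to exactly: e(vowel)+1=f, x(cons)+7=e, a(vowel)+1=b, c(cons)+7=j, t(cons)+7=a, l(cons)+7=s, y(cons)+7=f.

febjasf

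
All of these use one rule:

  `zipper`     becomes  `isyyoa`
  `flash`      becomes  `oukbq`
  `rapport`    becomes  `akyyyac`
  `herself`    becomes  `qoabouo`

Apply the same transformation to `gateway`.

The shift depends on letter class: consonant z→i is +9, but vowel i→s is +10. The rule splits by letter class: vowels +10, consonants +9.
On gateway: g(cons)+9=p, a(vowel)+10=k, t(cons)+9=c, e(vowel)+10=o, w(cons)+9=f, a(vowel)+10=k, y(cons)+9=h.

pkcofkh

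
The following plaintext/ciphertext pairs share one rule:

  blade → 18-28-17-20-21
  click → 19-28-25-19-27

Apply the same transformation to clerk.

b is letter #2 and maps to 18: an offset of 16. The number is (letter's place in the alphabet, a=1) + 16.
For clerk: c=3→19, l=12→28, e=5→21, r=18→34, k=11→27.

19-28-21-34-27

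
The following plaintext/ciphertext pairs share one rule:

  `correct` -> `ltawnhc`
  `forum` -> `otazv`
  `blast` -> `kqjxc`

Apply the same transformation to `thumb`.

cmdrk

Shifts by position in correct: pos 0: c→l (+9), pos 1: o→t (+5), pos 2: r→a (+9), pos 3: r→w (+5) — repeating every 2. It's a Vigenère-style cipher with numeric key [9,5]: position i shifts by key[i mod 2].
On thumb: t+9=c, h+5=m, u+9=d, m+5=r, b+9=k.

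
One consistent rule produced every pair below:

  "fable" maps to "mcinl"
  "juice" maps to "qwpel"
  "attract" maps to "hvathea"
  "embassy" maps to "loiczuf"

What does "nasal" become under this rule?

A repeating key of period 2 is used — shifts +7, +2 over and over.
On nasal: n+7=u, a+2=c, s+7=z, a+2=c, l+7=s.

uczcs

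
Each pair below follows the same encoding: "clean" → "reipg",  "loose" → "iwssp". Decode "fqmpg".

The output letters match the input read backwards, each shifted +4: clean reversed is naelc. Two steps: reverse the string, then apply a Caesar shift of +4.
Reversing it on fqmpg: shift back: f−4=b, q−4=m, m−4=i, p−4=l, g−4=c → bmilc; then reverse → climb.

climb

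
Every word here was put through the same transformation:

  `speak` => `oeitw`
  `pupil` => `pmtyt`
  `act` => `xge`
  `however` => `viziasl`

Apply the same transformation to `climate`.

The output letters match the input read backwards, each shifted +4: speak reversed is kaeps. Two steps: reverse the string, then apply a Caesar shift of +4.
On climate: reverse → etamilc; then shift: e+4=i, t+4=x, a+4=e, m+4=q, i+4=m, l+4=p, c+4=g.

ixeqmpg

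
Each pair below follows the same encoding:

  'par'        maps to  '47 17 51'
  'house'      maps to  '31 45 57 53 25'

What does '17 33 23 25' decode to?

p(#16)→47 and a(#1)→17: differences scale by 2, so n = 2·pos + 15. The formula is n = 2×(alphabet index, a=1) + 15.
Decoding 17 33 23 25: 17→(17−15)÷2=1=a, 33→(33−15)÷2=9=i, 23→(23−15)÷2=4=d, 25→(25−15)÷2=5=e.

aide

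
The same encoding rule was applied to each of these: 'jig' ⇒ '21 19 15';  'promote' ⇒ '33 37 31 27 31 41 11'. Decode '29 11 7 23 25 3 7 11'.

j(#10)→21 and i(#9)→19: differences scale by 2, so n = 2·pos + 1. Each letter becomes 2×(its alphabet position, a=1..z=26) + 1.
Undoing it on 29 11 7 23 25 3 7 11: 29→(29−1)÷2=14=n, 11→(11−1)÷2=5=e, 7→(7−1)÷2=3=c, 23→(23−1)÷2=11=k, 25→(25−1)÷2=12=l, 3→(3−1)÷2=1=a, 7→(7−1)÷2=3=c, 11→(11−1)÷2=5=e.

necklace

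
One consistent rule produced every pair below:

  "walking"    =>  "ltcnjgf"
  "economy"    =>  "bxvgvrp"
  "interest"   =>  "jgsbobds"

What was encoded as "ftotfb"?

w(22)→l(11) and a(0)→t(19) fit y≡15x+19 (mod 26); the inverse of 15 mod 26 is 7. Treating letters as 0–25, the rule is x ↦ 15x + 19 (mod 26).
Reversing it on ftotfb: f(5)→7·(5−19)≡6=g; t(19)→7·(19−19)≡0=a; o(14)→7·(14−19)≡17=r; t(19)→7·(19−19)≡0=a; f(5)→7·(5−19)≡6=g; b(1)→7·(1−19)≡4=e (all mod 26).

garage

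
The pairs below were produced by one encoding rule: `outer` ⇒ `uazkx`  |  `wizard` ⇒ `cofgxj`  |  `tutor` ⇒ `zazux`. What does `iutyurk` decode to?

Compare letters: o→u is +6, u→a is +6, t→z is +6 — a constant shift. This is a Caesar cipher with shift 6.
Reversing it on iutyurk: i−6=c, u−6=o, t−6=n, y−6=s, u−6=o, r−6=l, k−6=e.

console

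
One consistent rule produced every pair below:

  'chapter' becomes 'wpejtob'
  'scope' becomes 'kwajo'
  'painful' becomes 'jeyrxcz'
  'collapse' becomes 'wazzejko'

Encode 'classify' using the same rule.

wzekkyxm

c(2)→w(22) and h(7)→p(15) fit y≡9x+4 (mod 26); the inverse of 9 mod 26 is 3. Each letter's alphabet position (a=0..z=25) is mapped through 9·x+4 mod 26 — an affine cipher.
Applying it to classify: c(2)→9·2+4≡22=w; l(11)→9·11+4≡25=z; a(0)→9·0+4≡4=e; s(18)→9·18+4≡10=k; s(18)→9·18+4≡10=k; i(8)→9·8+4≡24=y; f(5)→9·5+4≡23=x; y(24)→9·24+4≡12=m (all mod 26).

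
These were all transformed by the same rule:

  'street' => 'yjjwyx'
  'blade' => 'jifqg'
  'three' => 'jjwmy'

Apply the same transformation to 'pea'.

The output letters match the input read backwards, each shifted +5: street reversed is teerts. The word is reversed, then every letter is shifted forward by 5.
For pea: reverse → aep; then shift: a+5=f, e+5=j, p+5=u.

fju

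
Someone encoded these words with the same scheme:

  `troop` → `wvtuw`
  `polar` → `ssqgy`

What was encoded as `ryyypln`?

outside

In troop: t→w is +3, r→v is +4, o→t is +5, o→u is +6 — the shift increases by 1 each position. The shift increases by 1 at each position, starting from +3: 3, 4, 5, ….
Undoing it on ryyypln: r−3=o, y−4=u, y−5=t, y−6=s, p−7=i, l−8=d, n−9=e.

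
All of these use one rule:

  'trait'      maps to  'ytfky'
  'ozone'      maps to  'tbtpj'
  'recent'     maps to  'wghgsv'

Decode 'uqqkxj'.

polish

Shifts by position in trait: pos 0: t→y (+5), pos 1: r→t (+2), pos 2: a→f (+5), pos 3: i→k (+2) — repeating every 2. It's a Vigenère-style cipher with numeric key [5,2]: position i shifts by key[i mod 2].
Reversing it on uqqkxj: u−5=p, q−2=o, q−5=l, k−2=i, x−5=s, j−2=h.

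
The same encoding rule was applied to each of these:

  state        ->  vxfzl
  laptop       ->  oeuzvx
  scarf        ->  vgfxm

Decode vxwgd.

In state: s→v is +3, t→x is +4, a→f is +5, t→z is +6 — the shift increases by 1 each position. Each letter shifts forward by (position + 3), i.e. 3, 4, 5, … — the shift grows by one for each successive letter.
Reversing it on vxwgd: v−3=s, x−4=t, w−5=r, g−6=a, d−7=w.

straw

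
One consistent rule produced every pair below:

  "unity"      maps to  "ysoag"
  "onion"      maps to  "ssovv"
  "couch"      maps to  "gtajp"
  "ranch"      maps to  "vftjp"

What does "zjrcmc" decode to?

velvet

In unity: u→y is +4, n→s is +5, i→o is +6, t→a is +7 — the shift increases by 1 each position. Each letter shifts forward by (position + 4), i.e. 4, 5, 6, … — the shift grows by one for each successive letter.
Undoing it on zjrcmc: z−4=v, j−5=e, r−6=l, c−7=v, m−8=e, c−9=t.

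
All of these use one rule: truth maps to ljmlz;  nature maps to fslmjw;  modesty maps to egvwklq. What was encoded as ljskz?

trash

Compare letters: t→l is +18, r→j is +18, u→m is +18 — a constant shift. Every letter moves 18 places later in the alphabet, wrapping around z→a.
Reversing it on ljskz: l−18=t, j−18=r, s−18=a, k−18=s, z−18=h.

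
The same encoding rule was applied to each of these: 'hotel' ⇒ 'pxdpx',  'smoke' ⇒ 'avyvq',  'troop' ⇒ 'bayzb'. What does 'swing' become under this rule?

afsys

In hotel: h→p is +8, o→x is +9, t→d is +10, e→p is +11 — the shift increases by 1 each position. Each letter shifts forward by (position + 8), i.e. 8, 9, 10, … — the shift grows by one for each successive letter.
On swing: s+8=a, w+9=f, i+10=s, n+11=y, g+12=s.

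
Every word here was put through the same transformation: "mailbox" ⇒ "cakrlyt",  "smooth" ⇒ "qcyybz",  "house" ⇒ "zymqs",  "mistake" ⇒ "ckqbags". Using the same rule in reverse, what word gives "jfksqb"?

m(12)→c(2) and a(0)→a(0) fit y≡11x+0 (mod 26); the inverse of 11 mod 26 is 19. This is an affine cipher: with a=0,…,z=25, each position x becomes (11x+0) mod 26.
Decoding jfksqb: j(9)→19·(9−0)≡15=p; f(5)→19·(5−0)≡17=r; k(10)→19·(10−0)≡8=i; s(18)→19·(18−0)≡4=e; q(16)→19·(16−0)≡18=s; b(1)→19·(1−0)≡19=t (all mod 26).

priest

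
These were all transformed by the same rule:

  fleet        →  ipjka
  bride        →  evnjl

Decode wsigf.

today

Letter i (0-indexed) is shifted by i+3, so successive shifts are 3, 4, 5, ….
Reversing it on wsigf: w−3=t, s−4=o, i−5=d, g−6=a, f−7=y.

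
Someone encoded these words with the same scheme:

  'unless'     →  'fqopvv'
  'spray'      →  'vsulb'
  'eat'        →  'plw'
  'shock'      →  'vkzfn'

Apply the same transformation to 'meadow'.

Two shifts are in play — +11 for a/e/i/o/u, +3 for every other letter.
On meadow: m(cons)+3=p, e(vowel)+11=p, a(vowel)+11=l, d(cons)+3=g, o(vowel)+11=z, w(cons)+3=z.

pplgzz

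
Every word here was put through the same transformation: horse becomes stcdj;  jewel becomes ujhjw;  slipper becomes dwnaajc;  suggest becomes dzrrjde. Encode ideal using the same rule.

The rule splits by letter class: vowels +5, consonants +11.
Applying it to ideal: i(vowel)+5=n, d(cons)+11=o, e(vowel)+5=j, a(vowel)+5=f, l(cons)+11=w.

nojfw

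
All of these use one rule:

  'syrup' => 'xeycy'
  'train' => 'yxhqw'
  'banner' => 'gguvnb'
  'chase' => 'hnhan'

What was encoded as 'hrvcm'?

cloud

The shift increases by 1 at each position, starting from +5: 5, 6, 7, ….
Decoding hrvcm: h−5=c, r−6=l, v−7=o, c−8=u, m−9=d.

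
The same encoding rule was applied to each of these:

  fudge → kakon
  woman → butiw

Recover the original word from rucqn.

movie

In fudge: f→k is +5, u→a is +6, d→k is +7, g→o is +8 — the shift increases by 1 each position. Letter i (0-indexed) is shifted by i+5, so successive shifts are 5, 6, 7, ….
Undoing it on rucqn: r−5=m, u−6=o, c−7=v, q−8=i, n−9=e.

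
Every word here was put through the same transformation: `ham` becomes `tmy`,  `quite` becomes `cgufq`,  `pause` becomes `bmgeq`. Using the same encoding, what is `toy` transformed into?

fak

Compare letters: h→t is +12, a→m is +12, m→y is +12 — a constant shift. Each letter is shifted forward by 12 in the alphabet (a Caesar shift of +12).
On toy: t+12=f, o+12=a, y+12=k.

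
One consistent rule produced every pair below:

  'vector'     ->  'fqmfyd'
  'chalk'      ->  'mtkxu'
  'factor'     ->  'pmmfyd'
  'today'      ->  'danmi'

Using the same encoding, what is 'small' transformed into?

Shifts by position in vector: pos 0: v→f (+10), pos 1: e→q (+12), pos 2: c→m (+10), pos 3: t→f (+12) — repeating every 2. The shifts repeat in a cycle of length 2: positions 0,1,… shift by +10, +12, then the pattern repeats.
Applying it to small: s+10=c, m+12=y, a+10=k, l+12=x, l+10=v.

cykxv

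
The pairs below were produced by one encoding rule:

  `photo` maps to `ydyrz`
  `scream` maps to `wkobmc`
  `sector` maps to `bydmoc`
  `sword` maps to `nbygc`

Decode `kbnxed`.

tundra

The output letters match the input read backwards, each shifted +10: photo reversed is otohp. Two steps: reverse the string, then apply a Caesar shift of +10.
Undoing it on kbnxed: shift back: k−10=a, b−10=r, n−10=d, x−10=n, e−10=u, d−10=t → ardnut; then reverse → tundra.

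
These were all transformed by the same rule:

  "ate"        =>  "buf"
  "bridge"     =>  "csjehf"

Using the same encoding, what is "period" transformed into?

qfsjpe

This is a Caesar cipher with shift 1.
Applying it to period: p+1=q, e+1=f, r+1=s, i+1=j, o+1=p, d+1=e.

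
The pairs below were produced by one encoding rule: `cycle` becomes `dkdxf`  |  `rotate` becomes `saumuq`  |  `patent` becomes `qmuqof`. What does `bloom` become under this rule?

cxpan

Shifts by position in cycle: pos 0: c→d (+1), pos 1: y→k (+12), pos 2: c→d (+1), pos 3: l→x (+12) — repeating every 2. A repeating key of period 2 is used — shifts +1, +12 over and over.
On bloom: b+1=c, l+12=x, o+1=p, o+12=a, m+1=n.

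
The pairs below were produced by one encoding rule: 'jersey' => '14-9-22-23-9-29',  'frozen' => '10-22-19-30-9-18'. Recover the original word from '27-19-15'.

wok

j is letter #10 and maps to 14: an offset of 4. The number is (letter's place in the alphabet, a=1) + 4.
Reversing it on 27-19-15: 27→(27−4)÷1=23=w, 19→(19−4)÷1=15=o, 15→(15−4)÷1=11=k.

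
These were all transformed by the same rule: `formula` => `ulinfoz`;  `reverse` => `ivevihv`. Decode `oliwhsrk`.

Each pair mirrors across the alphabet (f↔u, o↔l, r↔i): positions sum to 25. This is the alphabet-reversal cipher (Atbash): a becomes z, b becomes y, etc.
Decoding oliwhsrk: o↔l, l↔o, i↔r, w↔d, h↔s, s↔h, r↔i, k↔p.

lordship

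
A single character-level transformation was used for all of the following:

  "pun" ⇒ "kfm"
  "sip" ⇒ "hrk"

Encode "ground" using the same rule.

Each pair mirrors across the alphabet (p↔k, u↔f, n↔m): positions sum to 25. Letters are reflected about the middle of the alphabet (position → 25−position): Atbash.
On ground: g↔t, r↔i, o↔l, u↔f, n↔m, d↔w.

tilfmw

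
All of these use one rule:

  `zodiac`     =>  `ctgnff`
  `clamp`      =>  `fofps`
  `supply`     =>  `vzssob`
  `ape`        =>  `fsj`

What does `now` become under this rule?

qtz

Two shifts are in play — +5 for a/e/i/o/u, +3 for every other letter.
Applying it to now: n(cons)+3=q, o(vowel)+5=t, w(cons)+3=z.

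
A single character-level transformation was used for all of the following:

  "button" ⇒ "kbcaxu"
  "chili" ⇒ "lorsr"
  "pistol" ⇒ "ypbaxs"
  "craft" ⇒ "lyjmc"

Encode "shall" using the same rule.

bojsu

Shifts by position in button: pos 0: b→k (+9), pos 1: u→b (+7), pos 2: t→c (+9), pos 3: t→a (+7) — repeating every 2. The shifts repeat in a cycle of length 2: positions 0,1,… shift by +9, +7, then the pattern repeats.
For shall: s+9=b, h+7=o, a+9=j, l+7=s, l+9=u.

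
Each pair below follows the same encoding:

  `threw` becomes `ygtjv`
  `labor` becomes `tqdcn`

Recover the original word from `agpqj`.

The output letters match the input read backwards, each shifted +2: threw reversed is werht. The word is reversed, then every letter is shifted forward by 2.
Undoing it on agpqj: shift back: a−2=y, g−2=e, p−2=n, q−2=o, j−2=h → yenoh; then reverse → honey.

honey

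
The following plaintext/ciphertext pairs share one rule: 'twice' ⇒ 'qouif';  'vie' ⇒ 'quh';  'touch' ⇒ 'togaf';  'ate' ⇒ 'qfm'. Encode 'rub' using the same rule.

Two steps: reverse the string, then apply a Caesar shift of +12.
Applying it to rub: reverse → bur; then shift: b+12=n, u+12=g, r+12=d.

ngd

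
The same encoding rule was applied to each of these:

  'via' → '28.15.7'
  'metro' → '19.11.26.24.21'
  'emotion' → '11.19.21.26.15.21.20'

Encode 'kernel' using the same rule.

17.11.24.20.11.18

Letters become their 1-based position plus 6 (so a→7, b→8, …).
Applying it to kernel: k=11→17, e=5→11, r=18→24, n=14→20, e=5→11, l=12→18.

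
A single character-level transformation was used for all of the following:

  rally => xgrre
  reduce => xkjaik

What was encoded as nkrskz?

helmet

Compare letters: r→x is +6, a→g is +6, l→r is +6 — a constant shift. This is a Caesar cipher with shift 6.
Undoing it on nkrskz: n−6=h, k−6=e, r−6=l, s−6=m, k−6=e, z−6=t.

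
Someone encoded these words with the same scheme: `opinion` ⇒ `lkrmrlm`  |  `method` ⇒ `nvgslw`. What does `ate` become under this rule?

Each pair mirrors across the alphabet (o↔l, p↔k, i↔r): positions sum to 25. This is the alphabet-reversal cipher (Atbash): a becomes z, b becomes y, etc.
Applying it to ate: a↔z, t↔g, e↔v.

zgv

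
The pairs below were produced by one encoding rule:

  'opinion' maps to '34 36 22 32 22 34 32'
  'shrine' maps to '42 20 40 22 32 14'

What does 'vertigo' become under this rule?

With a=1..z=26, the number is 2·pos + 4.
Applying it to vertigo: v=22→48, e=5→14, r=18→40, t=20→44, i=9→22, g=7→18, o=15→34.

48 14 40 44 22 18 34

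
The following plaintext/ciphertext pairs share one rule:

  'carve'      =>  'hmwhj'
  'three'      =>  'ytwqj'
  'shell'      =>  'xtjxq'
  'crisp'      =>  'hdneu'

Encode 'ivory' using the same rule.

Shifts by position in carve: pos 0: c→h (+5), pos 1: a→m (+12), pos 2: r→w (+5), pos 3: v→h (+12) — repeating every 2. A repeating key of period 2 is used — shifts +5, +12 over and over.
For ivory: i+5=n, v+12=h, o+5=t, r+12=d, y+5=d.

nhtdd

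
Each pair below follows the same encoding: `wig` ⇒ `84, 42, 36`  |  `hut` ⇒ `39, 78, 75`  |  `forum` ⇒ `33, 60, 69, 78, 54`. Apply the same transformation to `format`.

Each letter becomes 3×(its alphabet position, a=1..z=26) + 15.
On format: f=6→33, o=15→60, r=18→69, m=13→54, a=1→18, t=20→75.

33, 60, 69, 54, 18, 75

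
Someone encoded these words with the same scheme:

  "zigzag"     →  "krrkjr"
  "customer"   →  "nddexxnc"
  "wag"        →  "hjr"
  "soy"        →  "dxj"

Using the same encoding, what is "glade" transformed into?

Vowels shift forward by 9 and consonants shift forward by 11.
For glade: g(cons)+11=r, l(cons)+11=w, a(vowel)+9=j, d(cons)+11=o, e(vowel)+9=n.

rwjon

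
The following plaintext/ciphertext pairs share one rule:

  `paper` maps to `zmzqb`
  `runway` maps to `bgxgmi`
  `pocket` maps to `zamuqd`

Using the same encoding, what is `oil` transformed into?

The shift depends on letter class: consonant p→z is +10, but vowel a→m is +12. Two shifts are in play — +12 for a/e/i/o/u, +10 for every other letter.
Applying it to oil: o(vowel)+12=a, i(vowel)+12=u, l(cons)+10=v.

auv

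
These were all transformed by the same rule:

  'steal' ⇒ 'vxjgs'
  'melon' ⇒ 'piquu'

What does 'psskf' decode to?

money

In steal: s→v is +3, t→x is +4, e→j is +5, a→g is +6 — the shift increases by 1 each position. The shift increases by 1 at each position, starting from +3: 3, 4, 5, ….
Reversing it on psskf: p−3=m, s−4=o, s−5=n, k−6=e, f−7=y.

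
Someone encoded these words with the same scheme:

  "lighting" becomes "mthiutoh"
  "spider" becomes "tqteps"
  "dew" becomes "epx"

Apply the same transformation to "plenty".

The rule splits by letter class: vowels +11, consonants +1.
On plenty: p(cons)+1=q, l(cons)+1=m, e(vowel)+11=p, n(cons)+1=o, t(cons)+1=u, y(cons)+1=z.

qmpouz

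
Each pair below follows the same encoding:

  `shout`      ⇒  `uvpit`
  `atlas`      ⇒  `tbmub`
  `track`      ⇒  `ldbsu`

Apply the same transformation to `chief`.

gfjid

The output letters match the input read backwards, each shifted +1: shout reversed is tuohs. Two steps: reverse the string, then apply a Caesar shift of +1.
For chief: reverse → feihc; then shift: f+1=g, e+1=f, i+1=j, h+1=i, c+1=d.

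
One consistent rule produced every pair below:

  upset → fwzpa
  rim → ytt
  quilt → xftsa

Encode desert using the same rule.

The shift depends on letter class: consonant p→w is +7, but vowel u→f is +11. Two shifts are in play — +11 for a/e/i/o/u, +7 for every other letter.
Applying it to desert: d(cons)+7=k, e(vowel)+11=p, s(cons)+7=z, e(vowel)+11=p, r(cons)+7=y, t(cons)+7=a.

kpzpya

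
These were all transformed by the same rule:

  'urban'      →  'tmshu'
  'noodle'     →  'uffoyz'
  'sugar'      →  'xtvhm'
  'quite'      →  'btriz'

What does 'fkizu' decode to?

often

u(20)→t(19) and r(17)→m(12) fit y≡11x+7 (mod 26); the inverse of 11 mod 26 is 19. Treating letters as 0–25, the rule is x ↦ 11x + 7 (mod 26).
Reversing it on fkizu: f(5)→19·(5−7)≡14=o; k(10)→19·(10−7)≡5=f; i(8)→19·(8−7)≡19=t; z(25)→19·(25−7)≡4=e; u(20)→19·(20−7)≡13=n (all mod 26).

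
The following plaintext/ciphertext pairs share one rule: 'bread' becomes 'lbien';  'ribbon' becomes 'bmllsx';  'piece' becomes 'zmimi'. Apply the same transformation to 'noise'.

The shift depends on letter class: consonant b→l is +10, but vowel e→i is +4. The rule splits by letter class: vowels +4, consonants +10.
Applying it to noise: n(cons)+10=x, o(vowel)+4=s, i(vowel)+4=m, s(cons)+10=c, e(vowel)+4=i.

xsmci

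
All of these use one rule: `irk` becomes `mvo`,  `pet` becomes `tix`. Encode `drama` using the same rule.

Compare letters: i→m is +4, r→v is +4, k→o is +4 — a constant shift. This is a Caesar cipher with shift 4.
For drama: d+4=h, r+4=v, a+4=e, m+4=q, a+4=e.

hveqe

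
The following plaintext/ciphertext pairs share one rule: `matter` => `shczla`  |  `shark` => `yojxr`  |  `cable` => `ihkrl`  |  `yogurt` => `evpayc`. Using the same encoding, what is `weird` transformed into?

clrxk

It's a Vigenère-style cipher with numeric key [6,7,9]: position i shifts by key[i mod 3].
Applying it to weird: w+6=c, e+7=l, i+9=r, r+6=x, d+7=k.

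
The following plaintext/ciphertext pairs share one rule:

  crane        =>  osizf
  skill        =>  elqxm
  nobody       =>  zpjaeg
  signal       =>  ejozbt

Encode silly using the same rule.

Shifts by position in crane: pos 0: c→o (+12), pos 1: r→s (+1), pos 2: a→i (+8), pos 3: n→z (+12), pos 4: e→f (+1) — repeating every 3. It's a Vigenère-style cipher with numeric key [12,1,8]: position i shifts by key[i mod 3].
Applying it to silly: s+12=e, i+1=j, l+8=t, l+12=x, y+1=z.

ejtxz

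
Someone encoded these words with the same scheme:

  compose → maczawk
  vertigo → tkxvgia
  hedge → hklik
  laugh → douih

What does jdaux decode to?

flour

c(2)→m(12) and o(14)→a(0) fit y≡25x+14 (mod 26); the inverse of 25 mod 26 is 25. This is an affine cipher: with a=0,…,z=25, each position x becomes (25x+14) mod 26.
Undoing it on jdaux: j(9)→25·(9−14)≡5=f; d(3)→25·(3−14)≡11=l; a(0)→25·(0−14)≡14=o; u(20)→25·(20−14)≡20=u; x(23)→25·(23−14)≡17=r (all mod 26).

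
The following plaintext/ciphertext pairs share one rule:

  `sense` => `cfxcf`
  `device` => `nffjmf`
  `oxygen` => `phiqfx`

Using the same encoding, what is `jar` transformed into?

tbb

The rule splits by letter class: vowels +1, consonants +10.
On jar: j(cons)+10=t, a(vowel)+1=b, r(cons)+10=b.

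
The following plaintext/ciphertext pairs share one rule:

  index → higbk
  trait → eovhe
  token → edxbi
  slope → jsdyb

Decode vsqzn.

i(8)→h(7) and n(13)→i(8) fit y≡21x+21 (mod 26); the inverse of 21 mod 26 is 5. Each letter's alphabet position (a=0..z=25) is mapped through 21·x+21 mod 26 — an affine cipher.
Reversing it on vsqzn: v(21)→5·(21−21)≡0=a; s(18)→5·(18−21)≡11=l; q(16)→5·(16−21)≡1=b; z(25)→5·(25−21)≡20=u; n(13)→5·(13−21)≡12=m (all mod 26).

album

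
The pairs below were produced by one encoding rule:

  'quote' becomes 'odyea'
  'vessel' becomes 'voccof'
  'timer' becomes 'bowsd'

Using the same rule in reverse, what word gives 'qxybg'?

wrong

The word is reversed, then every letter is shifted forward by 10.
Undoing it on qxybg: shift back: q−10=g, x−10=n, y−10=o, b−10=r, g−10=w → gnorw; then reverse → wrong.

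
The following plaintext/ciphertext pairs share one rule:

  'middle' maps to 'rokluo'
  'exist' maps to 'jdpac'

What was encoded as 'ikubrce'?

In middle: m→r is +5, i→o is +6, d→k is +7, d→l is +8 — the shift increases by 1 each position. Letter i (0-indexed) is shifted by i+5, so successive shifts are 5, 6, 7, ….
Decoding ikubrce: i−5=d, k−6=e, u−7=n, b−8=t, r−9=i, c−10=s, e−11=t.

dentist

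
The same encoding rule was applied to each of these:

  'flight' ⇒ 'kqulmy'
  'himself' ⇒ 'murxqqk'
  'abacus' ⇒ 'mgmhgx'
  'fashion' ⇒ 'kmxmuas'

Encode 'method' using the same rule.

The shift depends on letter class: consonant f→k is +5, but vowel i→u is +12. Two shifts are in play — +12 for a/e/i/o/u, +5 for every other letter.
Applying it to method: m(cons)+5=r, e(vowel)+12=q, t(cons)+5=y, h(cons)+5=m, o(vowel)+12=a, d(cons)+5=i.

rqymai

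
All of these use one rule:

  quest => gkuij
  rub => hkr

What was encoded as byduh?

liner

It's a constant shift of +16 (ROT16).
Decoding byduh: b−16=l, y−16=i, d−16=n, u−16=e, h−16=r.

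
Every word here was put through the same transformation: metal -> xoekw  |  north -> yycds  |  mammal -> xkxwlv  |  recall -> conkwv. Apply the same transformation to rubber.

cemlpb

It's a Vigenère-style cipher with numeric key [11,10]: position i shifts by key[i mod 2].
Applying it to rubber: r+11=c, u+10=e, b+11=m, b+10=l, e+11=p, r+10=b.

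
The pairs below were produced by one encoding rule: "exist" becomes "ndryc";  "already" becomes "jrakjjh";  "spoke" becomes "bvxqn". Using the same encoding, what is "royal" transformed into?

Shifts by position in exist: pos 0: e→n (+9), pos 1: x→d (+6), pos 2: i→r (+9), pos 3: s→y (+6) — repeating every 2. It's a Vigenère-style cipher with numeric key [9,6]: position i shifts by key[i mod 2].
On royal: r+9=a, o+6=u, y+9=h, a+6=g, l+9=u.

auhgu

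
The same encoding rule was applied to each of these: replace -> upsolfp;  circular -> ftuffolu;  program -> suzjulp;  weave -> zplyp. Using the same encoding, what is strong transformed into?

vwuzqj

The shift depends on letter class: consonant r→u is +3, but vowel e→p is +11. Vowels shift forward by 11 and consonants shift forward by 3.
Applying it to strong: s(cons)+3=v, t(cons)+3=w, r(cons)+3=u, o(vowel)+11=z, n(cons)+3=q, g(cons)+3=j.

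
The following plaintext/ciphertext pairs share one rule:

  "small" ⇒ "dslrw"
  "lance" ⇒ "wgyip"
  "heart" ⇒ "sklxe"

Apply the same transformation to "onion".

zttuy

Shifts by position in small: pos 0: s→d (+11), pos 1: m→s (+6), pos 2: a→l (+11), pos 3: l→r (+6) — repeating every 2. The shifts repeat in a cycle of length 2: positions 0,1,… shift by +11, +6, then the pattern repeats.
For onion: o+11=z, n+6=t, i+11=t, o+6=u, n+11=y.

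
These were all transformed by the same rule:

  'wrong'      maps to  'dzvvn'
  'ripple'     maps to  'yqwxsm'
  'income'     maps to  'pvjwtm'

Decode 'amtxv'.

Shifts by position in wrong: pos 0: w→d (+7), pos 1: r→z (+8), pos 2: o→v (+7), pos 3: n→v (+8) — repeating every 2. It's a Vigenère-style cipher with numeric key [7,8]: position i shifts by key[i mod 2].
Undoing it on amtxv: a−7=t, m−8=e, t−7=m, x−8=p, v−7=o.

tempo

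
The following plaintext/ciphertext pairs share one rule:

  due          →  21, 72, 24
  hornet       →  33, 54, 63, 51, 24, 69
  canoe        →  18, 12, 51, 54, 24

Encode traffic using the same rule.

d(#4)→21 and u(#21)→72: differences scale by 3, so n = 3·pos + 9. With a=1..z=26, the number is 3·pos + 9.
Applying it to traffic: t=20→69, r=18→63, a=1→12, f=6→27, f=6→27, i=9→36, c=3→18.

69, 63, 12, 27, 27, 36, 18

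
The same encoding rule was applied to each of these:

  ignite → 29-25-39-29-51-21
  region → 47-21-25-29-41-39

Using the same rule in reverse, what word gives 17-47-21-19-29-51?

credit

The formula is n = 2×(alphabet index, a=1) + 11.
Decoding 17-47-21-19-29-51: 17→(17−11)÷2=3=c, 47→(47−11)÷2=18=r, 21→(21−11)÷2=5=e, 19→(19−11)÷2=4=d, 29→(29−11)÷2=9=i, 51→(51−11)÷2=20=t.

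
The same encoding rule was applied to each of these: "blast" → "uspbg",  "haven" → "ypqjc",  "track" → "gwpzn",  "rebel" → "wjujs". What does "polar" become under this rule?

mhspw

b(1)→u(20) and l(11)→s(18) fit y≡5x+15 (mod 26); the inverse of 5 mod 26 is 21. This is an affine cipher: with a=0,…,z=25, each position x becomes (5x+15) mod 26.
For polar: p(15)→5·15+15≡12=m; o(14)→5·14+15≡7=h; l(11)→5·11+15≡18=s; a(0)→5·0+15≡15=p; r(17)→5·17+15≡22=w (all mod 26).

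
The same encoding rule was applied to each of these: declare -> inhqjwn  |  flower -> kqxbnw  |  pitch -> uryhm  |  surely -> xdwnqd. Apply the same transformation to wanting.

bjsyrsl

Two shifts are in play — +9 for a/e/i/o/u, +5 for every other letter.
For wanting: w(cons)+5=b, a(vowel)+9=j, n(cons)+5=s, t(cons)+5=y, i(vowel)+9=r, n(cons)+5=s, g(cons)+5=l.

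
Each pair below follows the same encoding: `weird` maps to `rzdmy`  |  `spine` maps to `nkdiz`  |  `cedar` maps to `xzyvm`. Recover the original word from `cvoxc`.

This is a Caesar cipher with shift 21.
Undoing it on cvoxc: c−21=h, v−21=a, o−21=t, x−21=c, c−21=h.

hatch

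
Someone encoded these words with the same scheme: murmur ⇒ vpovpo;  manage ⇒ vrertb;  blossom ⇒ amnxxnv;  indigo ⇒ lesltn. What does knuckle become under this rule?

m(12)→v(21) and u(20)→p(15) fit y≡9x+17 (mod 26); the inverse of 9 mod 26 is 3. This is an affine cipher: with a=0,…,z=25, each position x becomes (9x+17) mod 26.
For knuckle: k(10)→9·10+17≡3=d; n(13)→9·13+17≡4=e; u(20)→9·20+17≡15=p; c(2)→9·2+17≡9=j; k(10)→9·10+17≡3=d; l(11)→9·11+17≡12=m; e(4)→9·4+17≡1=b (all mod 26).

depjdmb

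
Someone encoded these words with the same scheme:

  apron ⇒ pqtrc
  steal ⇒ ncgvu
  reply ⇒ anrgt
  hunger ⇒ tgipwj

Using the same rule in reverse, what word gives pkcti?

grain

Two steps: reverse the string, then apply a Caesar shift of +2.
Reversing it on pkcti: shift back: p−2=n, k−2=i, c−2=a, t−2=r, i−2=g → niarg; then reverse → grain.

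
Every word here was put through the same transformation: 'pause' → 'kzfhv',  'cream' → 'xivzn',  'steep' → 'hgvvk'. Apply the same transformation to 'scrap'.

hxizk

Each pair mirrors across the alphabet (p↔k, a↔z, u↔f): positions sum to 25. This is the alphabet-reversal cipher (Atbash): a becomes z, b becomes y, etc.
On scrap: s↔h, c↔x, r↔i, a↔z, p↔k.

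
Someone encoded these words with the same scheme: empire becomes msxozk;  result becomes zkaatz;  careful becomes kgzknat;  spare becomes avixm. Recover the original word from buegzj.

Shifts by position in empire: pos 0: e→m (+8), pos 1: m→s (+6), pos 2: p→x (+8), pos 3: i→o (+6) — repeating every 2. A repeating key of period 2 is used — shifts +8, +6 over and over.
Undoing it on buegzj: b−8=t, u−6=o, e−8=w, g−6=a, z−8=r, j−6=d.

toward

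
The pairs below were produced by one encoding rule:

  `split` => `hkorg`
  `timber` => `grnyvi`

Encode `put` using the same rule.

kfg

Each pair mirrors across the alphabet (s↔h, p↔k, l↔o): positions sum to 25. Each letter is replaced by its mirror in the alphabet: a↔z, b↔y, c↔x, and so on (the Atbash cipher).
On put: p↔k, u↔f, t↔g.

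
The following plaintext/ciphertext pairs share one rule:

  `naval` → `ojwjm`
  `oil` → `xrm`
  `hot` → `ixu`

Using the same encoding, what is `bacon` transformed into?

The rule splits by letter class: vowels +9, consonants +1.
On bacon: b(cons)+1=c, a(vowel)+9=j, c(cons)+1=d, o(vowel)+9=x, n(cons)+1=o.

cjdxo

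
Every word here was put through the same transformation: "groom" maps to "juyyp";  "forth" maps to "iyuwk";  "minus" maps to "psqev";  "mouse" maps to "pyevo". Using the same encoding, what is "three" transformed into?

The shift depends on letter class: consonant g→j is +3, but vowel o→y is +10. The rule splits by letter class: vowels +10, consonants +3.
On three: t(cons)+3=w, h(cons)+3=k, r(cons)+3=u, e(vowel)+10=o, e(vowel)+10=o.

wkuoo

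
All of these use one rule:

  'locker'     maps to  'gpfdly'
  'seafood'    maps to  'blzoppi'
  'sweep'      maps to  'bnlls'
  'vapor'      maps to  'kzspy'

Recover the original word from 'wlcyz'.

l(11)→g(6) and o(14)→p(15) fit y≡3x+25 (mod 26); the inverse of 3 mod 26 is 9. Each letter's alphabet position (a=0..z=25) is mapped through 3·x+25 mod 26 — an affine cipher.
Undoing it on wlcyz: w(22)→9·(22−25)≡25=z; l(11)→9·(11−25)≡4=e; c(2)→9·(2−25)≡1=b; y(24)→9·(24−25)≡17=r; z(25)→9·(25−25)≡0=a (all mod 26).

zebra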